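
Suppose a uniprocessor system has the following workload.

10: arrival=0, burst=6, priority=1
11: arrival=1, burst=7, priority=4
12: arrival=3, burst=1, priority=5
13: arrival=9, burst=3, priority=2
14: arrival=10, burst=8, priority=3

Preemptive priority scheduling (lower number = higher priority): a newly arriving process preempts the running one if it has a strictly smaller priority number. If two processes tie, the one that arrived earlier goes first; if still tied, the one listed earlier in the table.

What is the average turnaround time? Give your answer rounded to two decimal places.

Gantt: | 10 0-6 | 11 6-9 | 13 9-12 | 14 12-20 | 11 20-24 | 12 24-25 |
Completion: 10=6  11=24  12=25  13=12  14=20
Turnaround (C−A): 10=6  11=23  12=22  13=3  14=10
Turnaround times: 10=6, 11=23, 12=22, 13=3, 14=10
Average turnaround = (6+23+22+3+10) / 5 = 64/5 = 12.80

12.80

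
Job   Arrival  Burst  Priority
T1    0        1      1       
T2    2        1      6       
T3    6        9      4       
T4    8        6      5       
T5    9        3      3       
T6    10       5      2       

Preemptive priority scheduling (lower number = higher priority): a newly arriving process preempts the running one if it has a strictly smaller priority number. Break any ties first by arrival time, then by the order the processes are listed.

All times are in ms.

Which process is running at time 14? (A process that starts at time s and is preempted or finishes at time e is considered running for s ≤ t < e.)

T6

Schedule: | T1 0-1 | idle 1-2 | T2 2-3 | idle 3-6 | T3 6-9 | T5 9-10 | T6 10-15 | T5 15-17 | T3 17-23 | T4 23-29 |
Completion: T1=1  T2=3  T3=23  T4=29  T5=17  T6=15
Turnaround (C−A): T1=1  T2=1  T3=17  T4=21  T5=8  T6=5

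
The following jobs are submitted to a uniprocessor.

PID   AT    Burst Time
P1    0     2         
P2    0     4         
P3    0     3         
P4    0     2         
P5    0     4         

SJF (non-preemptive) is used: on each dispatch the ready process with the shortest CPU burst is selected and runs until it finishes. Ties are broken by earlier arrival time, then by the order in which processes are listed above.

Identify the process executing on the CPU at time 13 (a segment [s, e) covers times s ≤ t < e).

Schedule: | P1 0-2 | P4 2-4 | P3 4-7 | P2 7-11 | P5 11-15 |
Completion: P1=2  P2=11  P3=7  P4=4  P5=15
Turnaround (C−A): P1=2  P2=11  P3=7  P4=4  P5=15

P5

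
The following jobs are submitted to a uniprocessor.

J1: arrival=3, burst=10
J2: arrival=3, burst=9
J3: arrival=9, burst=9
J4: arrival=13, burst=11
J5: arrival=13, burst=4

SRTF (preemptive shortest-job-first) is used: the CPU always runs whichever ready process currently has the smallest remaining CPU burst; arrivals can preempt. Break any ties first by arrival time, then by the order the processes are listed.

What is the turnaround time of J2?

Gantt: | idle 0-3 | J2 3-12 | J3 12-13 | J5 13-17 | J3 17-25 | J1 25-35 | J4 35-46 |
Completion: J1=35  J2=12  J3=25  J4=46  J5=17
Turnaround(J2) = completion − arrival = 12 − 3 = 9

9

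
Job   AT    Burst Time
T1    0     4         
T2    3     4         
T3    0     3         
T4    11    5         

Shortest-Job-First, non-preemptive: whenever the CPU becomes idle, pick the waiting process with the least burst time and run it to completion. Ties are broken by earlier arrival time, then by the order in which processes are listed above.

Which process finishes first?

Gantt: | T3 0-3 | T1 3-7 | T2 7-11 | T4 11-16 |
Completion: T1=7  T2=11  T3=3  T4=16
Turnaround (C−A): T1=7  T2=8  T3=3  T4=5
Finish order: T3 → T1 → T2 → T4

T3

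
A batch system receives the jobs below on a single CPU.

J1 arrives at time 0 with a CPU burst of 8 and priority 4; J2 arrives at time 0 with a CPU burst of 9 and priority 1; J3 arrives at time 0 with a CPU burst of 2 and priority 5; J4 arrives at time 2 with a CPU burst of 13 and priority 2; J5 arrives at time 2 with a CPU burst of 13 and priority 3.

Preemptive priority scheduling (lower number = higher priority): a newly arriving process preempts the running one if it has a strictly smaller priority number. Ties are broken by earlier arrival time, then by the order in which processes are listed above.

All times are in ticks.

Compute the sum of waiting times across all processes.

Gantt: | J2 0-9 | J4 9-22 | J5 22-35 | J1 35-43 | J3 43-45 |
Completion: J1=43  J2=9  J3=45  J4=22  J5=35
Turnaround (C−A): J1=43  J2=9  J3=45  J4=20  J5=33
Waiting = turnaround − burst: J1=35, J2=0, J3=43, J4=7, J5=20
Total waiting = 35 + 0 + 43 + 7 + 20 = 105

105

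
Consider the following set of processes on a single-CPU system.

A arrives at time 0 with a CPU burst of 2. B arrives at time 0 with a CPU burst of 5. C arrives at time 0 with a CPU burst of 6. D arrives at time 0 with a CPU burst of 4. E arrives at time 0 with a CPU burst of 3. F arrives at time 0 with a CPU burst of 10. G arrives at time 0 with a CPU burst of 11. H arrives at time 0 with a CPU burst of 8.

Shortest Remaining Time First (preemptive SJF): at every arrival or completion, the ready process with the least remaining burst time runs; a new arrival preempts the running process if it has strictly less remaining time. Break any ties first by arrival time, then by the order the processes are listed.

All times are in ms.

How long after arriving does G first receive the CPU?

Schedule: | A 0-2 | E 2-5 | D 5-9 | B 9-14 | C 14-20 | H 20-28 | F 28-38 | G 38-49 |
Completion: A=2  B=14  C=20  D=9  E=5  F=38  G=49  H=28
Response(G) = first start − arrival = 38 − 0 = 38

38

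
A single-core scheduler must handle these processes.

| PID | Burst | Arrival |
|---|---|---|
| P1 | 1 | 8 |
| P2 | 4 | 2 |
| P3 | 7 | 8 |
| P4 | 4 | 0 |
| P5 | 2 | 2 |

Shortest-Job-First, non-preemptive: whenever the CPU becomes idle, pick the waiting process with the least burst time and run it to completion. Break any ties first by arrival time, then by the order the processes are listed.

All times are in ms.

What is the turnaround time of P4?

4

Timeline: | P4 0-4 | P5 4-6 | P2 6-10 | P1 10-11 | P3 11-18 |
Completion: P1=11  P2=10  P3=18  P4=4  P5=6
Turnaround (C−A): P1=3  P2=8  P3=10  P4=4  P5=4
Turnaround(P4) = completion − arrival = 4 − 0 = 4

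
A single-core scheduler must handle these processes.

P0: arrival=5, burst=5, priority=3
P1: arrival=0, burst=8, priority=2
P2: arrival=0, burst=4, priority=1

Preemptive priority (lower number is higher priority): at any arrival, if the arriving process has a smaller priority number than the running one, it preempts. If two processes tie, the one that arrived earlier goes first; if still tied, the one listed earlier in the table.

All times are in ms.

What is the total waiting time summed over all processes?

Gantt: | P2 0-4 | P1 4-12 | P0 12-17 |
Completion: P0=17  P1=12  P2=4
Waiting = turnaround − burst: P0=7, P1=4, P2=0
Total waiting = 7 + 4 + 0 = 11

11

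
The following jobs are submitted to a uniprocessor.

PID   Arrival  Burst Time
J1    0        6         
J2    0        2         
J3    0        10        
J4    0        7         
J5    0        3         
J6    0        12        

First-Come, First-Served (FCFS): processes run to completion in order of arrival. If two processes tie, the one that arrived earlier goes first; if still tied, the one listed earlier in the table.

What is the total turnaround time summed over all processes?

Schedule: | J1 0-6 | J2 6-8 | J3 8-18 | J4 18-25 | J5 25-28 | J6 28-40 |
Completion: J1=6  J2=8  J3=18  J4=25  J5=28  J6=40
Turnaround = completion − arrival: J1=6, J2=8, J3=18, J4=25, J5=28, J6=40
Total turnaround = 6 + 8 + 18 + 25 + 28 + 40 = 125

125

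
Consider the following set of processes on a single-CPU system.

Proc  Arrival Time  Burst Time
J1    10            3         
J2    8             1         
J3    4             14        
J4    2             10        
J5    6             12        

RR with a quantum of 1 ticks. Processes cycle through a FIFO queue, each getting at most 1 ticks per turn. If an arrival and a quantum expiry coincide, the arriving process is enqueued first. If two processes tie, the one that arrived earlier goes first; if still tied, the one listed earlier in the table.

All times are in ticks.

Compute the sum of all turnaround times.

117

Gantt: | idle 0-2 | J4 2-4 | J3 4-5 | J4 5-6 | J3 6-7 | J5 7-8 | J4 8-9 | J3 9-10 | J2 10-11 | J5 11-12 | J4 12-13 | J1 13-14 | J3 14-15 | J5 15-16 | J4 16-17 | J1 17-18 | J3 18-19 | J5 19-20 | J4 20-21 | J1 21-22 | J3 22-23 | J5 23-24 | J4 24-25 | J3 25-26 | J5 26-27 | J4 27-28 | J3 28-29 | J5 29-30 | J4 30-31 | J3 31-32 | J5 32-33 | J3 33-34 | J5 34-35 | J3 35-36 | J5 36-37 | J3 37-38 | J5 38-39 | J3 39-40 | J5 40-41 | J3 41-42 |
Completion: J1=22  J2=11  J3=42  J4=31  J5=41
Turnaround (C−A): J1=12  J2=3  J3=38  J4=29  J5=35
Turnaround = completion − arrival: J1=12, J2=3, J3=38, J4=29, J5=35
Total turnaround = 12 + 3 + 38 + 29 + 35 = 117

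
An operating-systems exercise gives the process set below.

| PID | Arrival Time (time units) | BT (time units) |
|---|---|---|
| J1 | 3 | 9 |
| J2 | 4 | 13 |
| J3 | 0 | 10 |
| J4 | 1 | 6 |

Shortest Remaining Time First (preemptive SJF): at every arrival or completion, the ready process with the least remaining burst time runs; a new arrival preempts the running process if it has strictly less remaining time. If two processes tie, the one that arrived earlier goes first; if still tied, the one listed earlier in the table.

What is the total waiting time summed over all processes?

40

Gantt: | J3 0-1 | J4 1-7 | J3 7-16 | J1 16-25 | J2 25-38 |
Completion: J1=25  J2=38  J3=16  J4=7
Turnaround (C−A): J1=22  J2=34  J3=16  J4=6
Waiting = turnaround − burst: J1=13, J2=21, J3=6, J4=0
Total waiting = 13 + 21 + 6 + 0 = 40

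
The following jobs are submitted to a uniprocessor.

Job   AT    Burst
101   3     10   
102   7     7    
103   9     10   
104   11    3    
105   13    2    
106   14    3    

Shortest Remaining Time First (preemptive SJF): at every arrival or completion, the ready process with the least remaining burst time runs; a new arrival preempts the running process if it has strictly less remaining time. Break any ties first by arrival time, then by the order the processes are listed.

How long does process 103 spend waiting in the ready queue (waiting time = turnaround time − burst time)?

19

Schedule: | idle 0-3 | 101 3-13 | 105 13-15 | 104 15-18 | 106 18-21 | 102 21-28 | 103 28-38 |
Completion: 101=13  102=28  103=38  104=18  105=15  106=21
Waiting(103) = turnaround − burst = 29 − 10 = 19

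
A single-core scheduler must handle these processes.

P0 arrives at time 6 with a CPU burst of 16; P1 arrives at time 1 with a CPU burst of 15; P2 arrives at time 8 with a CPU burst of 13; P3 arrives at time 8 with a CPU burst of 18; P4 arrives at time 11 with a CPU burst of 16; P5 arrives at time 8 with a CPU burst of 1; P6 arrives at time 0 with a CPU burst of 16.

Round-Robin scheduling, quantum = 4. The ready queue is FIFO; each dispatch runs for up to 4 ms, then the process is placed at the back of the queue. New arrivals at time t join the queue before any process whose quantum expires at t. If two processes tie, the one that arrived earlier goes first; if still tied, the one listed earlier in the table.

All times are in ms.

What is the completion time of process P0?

84

Schedule: | P6 0-4 | P1 4-8 | P6 8-12 | P0 12-16 | P2 16-20 | P3 20-24 | P5 24-25 | P1 25-29 | P4 29-33 | P6 33-37 | P0 37-41 | P2 41-45 | P3 45-49 | P1 49-53 | P4 53-57 | P6 57-61 | P0 61-65 | P2 65-69 | P3 69-73 | P1 73-76 | P4 76-80 | P0 80-84 | P2 84-85 | P3 85-89 | P4 89-93 | P3 93-95 |
Completion: P0=84  P1=76  P2=85  P3=95  P4=93  P5=25  P6=61
Turnaround (C−A): P0=78  P1=75  P2=77  P3=87  P4=82  P5=17  P6=61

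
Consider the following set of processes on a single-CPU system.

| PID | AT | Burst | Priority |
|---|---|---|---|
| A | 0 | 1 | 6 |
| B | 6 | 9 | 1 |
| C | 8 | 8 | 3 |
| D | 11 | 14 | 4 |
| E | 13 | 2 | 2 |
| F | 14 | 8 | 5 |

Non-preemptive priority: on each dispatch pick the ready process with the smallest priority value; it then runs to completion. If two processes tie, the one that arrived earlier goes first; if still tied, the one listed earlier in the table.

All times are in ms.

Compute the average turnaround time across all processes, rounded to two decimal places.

Gantt: | A 0-1 | idle 1-6 | B 6-15 | E 15-17 | C 17-25 | D 25-39 | F 39-47 |
Completion: A=1  B=15  C=25  D=39  E=17  F=47
Turnaround (C−A): A=1  B=9  C=17  D=28  E=4  F=33
Turnaround times: A=1, B=9, C=17, D=28, E=4, F=33
Average turnaround = (1+9+17+28+4+33) / 6 = 92/6 = 15.33

15.33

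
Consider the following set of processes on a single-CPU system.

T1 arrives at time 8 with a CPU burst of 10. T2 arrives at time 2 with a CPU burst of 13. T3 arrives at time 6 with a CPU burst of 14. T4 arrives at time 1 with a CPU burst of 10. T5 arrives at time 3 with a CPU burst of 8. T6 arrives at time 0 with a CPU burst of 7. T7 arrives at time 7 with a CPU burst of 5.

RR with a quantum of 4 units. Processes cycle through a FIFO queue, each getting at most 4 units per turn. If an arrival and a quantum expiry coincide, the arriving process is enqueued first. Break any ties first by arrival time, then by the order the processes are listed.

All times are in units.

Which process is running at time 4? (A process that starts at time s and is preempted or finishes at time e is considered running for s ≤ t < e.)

Schedule: | T6 0-4 | T4 4-8 | T2 8-12 | T5 12-16 | T6 16-19 | T3 19-23 | T7 23-27 | T1 27-31 | T4 31-35 | T2 35-39 | T5 39-43 | T3 43-47 | T7 47-48 | T1 48-52 | T4 52-54 | T2 54-58 | T3 58-62 | T1 62-64 | T2 64-65 | T3 65-67 |
Completion: T1=64  T2=65  T3=67  T4=54  T5=43  T6=19  T7=48

T4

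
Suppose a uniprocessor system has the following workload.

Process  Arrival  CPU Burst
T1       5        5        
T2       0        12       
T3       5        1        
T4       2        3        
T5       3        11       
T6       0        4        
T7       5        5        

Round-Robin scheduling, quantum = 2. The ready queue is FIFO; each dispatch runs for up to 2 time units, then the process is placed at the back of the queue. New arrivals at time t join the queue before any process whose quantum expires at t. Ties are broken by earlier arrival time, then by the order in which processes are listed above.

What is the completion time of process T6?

Gantt: | T2 0-2 | T6 2-4 | T4 4-6 | T2 6-8 | T5 8-10 | T6 10-12 | T1 12-14 | T3 14-15 | T7 15-17 | T4 17-18 | T2 18-20 | T5 20-22 | T1 22-24 | T7 24-26 | T2 26-28 | T5 28-30 | T1 30-31 | T7 31-32 | T2 32-34 | T5 34-36 | T2 36-38 | T5 38-41 |
Completion: T1=31  T2=38  T3=15  T4=18  T5=41  T6=12  T7=32

12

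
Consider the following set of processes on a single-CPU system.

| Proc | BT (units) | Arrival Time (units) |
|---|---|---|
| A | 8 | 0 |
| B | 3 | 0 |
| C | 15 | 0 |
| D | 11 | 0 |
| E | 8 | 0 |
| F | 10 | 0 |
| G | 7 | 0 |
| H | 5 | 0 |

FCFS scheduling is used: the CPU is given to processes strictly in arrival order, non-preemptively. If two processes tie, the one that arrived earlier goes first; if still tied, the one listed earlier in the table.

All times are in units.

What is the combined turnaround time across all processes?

Gantt: | A 0-8 | B 8-11 | C 11-26 | D 26-37 | E 37-45 | F 45-55 | G 55-62 | H 62-67 |
Completion: A=8  B=11  C=26  D=37  E=45  F=55  G=62  H=67
Turnaround (C−A): A=8  B=11  C=26  D=37  E=45  F=55  G=62  H=67
Turnaround = completion − arrival: A=8, B=11, C=26, D=37, E=45, F=55, G=62, H=67
Total turnaround = 8 + 11 + 26 + 37 + 45 + 55 + 62 + 67 = 311

311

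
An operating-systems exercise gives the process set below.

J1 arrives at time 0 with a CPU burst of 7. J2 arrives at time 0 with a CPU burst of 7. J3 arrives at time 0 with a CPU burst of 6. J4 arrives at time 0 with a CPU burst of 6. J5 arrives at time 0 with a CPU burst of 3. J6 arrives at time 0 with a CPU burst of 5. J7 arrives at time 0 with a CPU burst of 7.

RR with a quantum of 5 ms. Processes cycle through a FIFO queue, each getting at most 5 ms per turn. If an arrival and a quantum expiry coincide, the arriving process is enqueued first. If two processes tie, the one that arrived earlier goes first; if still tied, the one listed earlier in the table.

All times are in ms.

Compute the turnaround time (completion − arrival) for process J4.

Timeline: | J1 0-5 | J2 5-10 | J3 10-15 | J4 15-20 | J5 20-23 | J6 23-28 | J7 28-33 | J1 33-35 | J2 35-37 | J3 37-38 | J4 38-39 | J7 39-41 |
Completion: J1=35  J2=37  J3=38  J4=39  J5=23  J6=28  J7=41
Turnaround (C−A): J1=35  J2=37  J3=38  J4=39  J5=23  J6=28  J7=41
Turnaround(J4) = completion − arrival = 39 − 0 = 39

39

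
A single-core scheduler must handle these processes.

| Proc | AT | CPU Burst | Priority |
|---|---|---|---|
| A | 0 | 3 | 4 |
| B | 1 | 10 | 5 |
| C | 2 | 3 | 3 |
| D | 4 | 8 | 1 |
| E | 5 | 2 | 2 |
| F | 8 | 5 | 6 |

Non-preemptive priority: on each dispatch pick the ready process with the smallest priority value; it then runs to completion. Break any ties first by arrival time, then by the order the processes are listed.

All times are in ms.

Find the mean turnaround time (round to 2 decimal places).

Timeline: | A 0-3 | C 3-6 | D 6-14 | E 14-16 | B 16-26 | F 26-31 |
Completion: A=3  B=26  C=6  D=14  E=16  F=31
Turnaround (C−A): A=3  B=25  C=4  D=10  E=11  F=23
Turnaround times: A=3, B=25, C=4, D=10, E=11, F=23
Average turnaround = (3+25+4+10+11+23) / 6 = 76/6 = 12.67

12.67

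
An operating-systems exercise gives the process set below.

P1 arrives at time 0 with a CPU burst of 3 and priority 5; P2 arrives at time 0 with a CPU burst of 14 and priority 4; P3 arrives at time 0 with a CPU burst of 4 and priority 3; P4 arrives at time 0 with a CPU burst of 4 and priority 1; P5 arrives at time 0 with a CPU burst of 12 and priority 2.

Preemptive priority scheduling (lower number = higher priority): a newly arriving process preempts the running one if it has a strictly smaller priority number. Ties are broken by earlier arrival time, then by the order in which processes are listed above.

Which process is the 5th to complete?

Timeline: | P4 0-4 | P5 4-16 | P3 16-20 | P2 20-34 | P1 34-37 |
Completion: P1=37  P2=34  P3=20  P4=4  P5=16
Turnaround (C−A): P1=37  P2=34  P3=20  P4=4  P5=16
Finish order: P4 → P5 → P3 → P2 → P1

P1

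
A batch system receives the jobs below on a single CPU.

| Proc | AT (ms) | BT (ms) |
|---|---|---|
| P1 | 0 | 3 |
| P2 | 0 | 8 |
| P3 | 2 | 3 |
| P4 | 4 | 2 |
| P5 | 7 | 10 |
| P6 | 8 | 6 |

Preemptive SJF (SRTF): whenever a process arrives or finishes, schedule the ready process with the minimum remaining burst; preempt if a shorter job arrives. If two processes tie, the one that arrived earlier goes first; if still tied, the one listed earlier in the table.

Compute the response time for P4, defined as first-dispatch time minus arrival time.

2

Schedule: | P1 0-3 | P3 3-6 | P4 6-8 | P6 8-14 | P2 14-22 | P5 22-32 |
Completion: P1=3  P2=22  P3=6  P4=8  P5=32  P6=14
Response(P4) = first start − arrival = 6 − 4 = 2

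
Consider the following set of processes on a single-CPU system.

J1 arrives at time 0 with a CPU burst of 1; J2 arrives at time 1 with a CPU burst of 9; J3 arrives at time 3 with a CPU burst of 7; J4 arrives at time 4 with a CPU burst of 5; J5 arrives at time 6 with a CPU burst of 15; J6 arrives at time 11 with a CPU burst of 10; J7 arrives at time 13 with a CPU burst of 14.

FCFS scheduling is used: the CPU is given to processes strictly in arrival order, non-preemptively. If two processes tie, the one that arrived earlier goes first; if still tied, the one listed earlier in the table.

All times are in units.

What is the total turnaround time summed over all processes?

157

Timeline: | J1 0-1 | J2 1-10 | J3 10-17 | J4 17-22 | J5 22-37 | J6 37-47 | J7 47-61 |
Completion: J1=1  J2=10  J3=17  J4=22  J5=37  J6=47  J7=61
Turnaround = completion − arrival: J1=1, J2=9, J3=14, J4=18, J5=31, J6=36, J7=48
Total turnaround = 1 + 9 + 14 + 18 + 31 + 36 + 48 = 157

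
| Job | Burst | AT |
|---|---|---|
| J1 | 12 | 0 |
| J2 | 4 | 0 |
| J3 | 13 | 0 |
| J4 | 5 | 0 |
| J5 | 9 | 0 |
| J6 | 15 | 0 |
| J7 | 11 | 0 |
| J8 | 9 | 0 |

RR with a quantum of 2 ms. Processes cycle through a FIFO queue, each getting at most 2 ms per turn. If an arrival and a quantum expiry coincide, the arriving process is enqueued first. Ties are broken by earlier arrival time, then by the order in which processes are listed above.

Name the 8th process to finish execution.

Schedule: | J1 0-2 | J2 2-4 | J3 4-6 | J4 6-8 | J5 8-10 | J6 10-12 | J7 12-14 | J8 14-16 | J1 16-18 | J2 18-20 | J3 20-22 | J4 22-24 | J5 24-26 | J6 26-28 | J7 28-30 | J8 30-32 | J1 32-34 | J3 34-36 | J4 36-37 | J5 37-39 | J6 39-41 | J7 41-43 | J8 43-45 | J1 45-47 | J3 47-49 | J5 49-51 | J6 51-53 | J7 53-55 | J8 55-57 | J1 57-59 | J3 59-61 | J5 61-62 | J6 62-64 | J7 64-66 | J8 66-67 | J1 67-69 | J3 69-71 | J6 71-73 | J7 73-74 | J3 74-75 | J6 75-78 |
Completion: J1=69  J2=20  J3=75  J4=37  J5=62  J6=78  J7=74  J8=67
Finish order: J2 → J4 → J5 → J8 → J1 → J7 → J3 → J6

J6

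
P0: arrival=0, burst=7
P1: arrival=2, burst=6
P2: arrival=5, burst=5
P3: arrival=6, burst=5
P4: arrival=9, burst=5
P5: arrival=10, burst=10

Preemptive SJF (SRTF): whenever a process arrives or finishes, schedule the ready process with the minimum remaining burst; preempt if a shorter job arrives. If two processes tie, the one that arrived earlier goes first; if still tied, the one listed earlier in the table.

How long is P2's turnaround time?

7

Timeline: | P0 0-7 | P2 7-12 | P3 12-17 | P4 17-22 | P1 22-28 | P5 28-38 |
Completion: P0=7  P1=28  P2=12  P3=17  P4=22  P5=38
Turnaround (C−A): P0=7  P1=26  P2=7  P3=11  P4=13  P5=28
Turnaround(P2) = completion − arrival = 12 − 5 = 7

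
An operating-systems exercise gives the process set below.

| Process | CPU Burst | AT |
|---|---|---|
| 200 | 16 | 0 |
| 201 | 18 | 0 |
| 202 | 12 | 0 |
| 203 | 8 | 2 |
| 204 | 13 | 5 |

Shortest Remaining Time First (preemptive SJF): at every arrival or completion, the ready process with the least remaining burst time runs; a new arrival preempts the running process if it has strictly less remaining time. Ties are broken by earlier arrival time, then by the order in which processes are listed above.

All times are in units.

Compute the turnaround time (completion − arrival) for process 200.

Gantt: | 202 0-2 | 203 2-10 | 202 10-20 | 204 20-33 | 200 33-49 | 201 49-67 |
Completion: 200=49  201=67  202=20  203=10  204=33
Turnaround(200) = completion − arrival = 49 − 0 = 49

49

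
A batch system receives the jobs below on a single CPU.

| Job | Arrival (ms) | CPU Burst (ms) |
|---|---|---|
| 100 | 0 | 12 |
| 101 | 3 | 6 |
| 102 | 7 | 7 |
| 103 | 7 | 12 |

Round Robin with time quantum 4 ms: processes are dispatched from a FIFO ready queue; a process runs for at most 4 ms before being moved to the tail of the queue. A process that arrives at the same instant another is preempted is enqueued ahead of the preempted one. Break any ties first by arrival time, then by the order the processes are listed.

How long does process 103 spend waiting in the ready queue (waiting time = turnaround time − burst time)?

Gantt: | 100 0-4 | 101 4-8 | 100 8-12 | 102 12-16 | 103 16-20 | 101 20-22 | 100 22-26 | 102 26-29 | 103 29-37 |
Completion: 100=26  101=22  102=29  103=37
Waiting(103) = turnaround − burst = 30 − 12 = 18

18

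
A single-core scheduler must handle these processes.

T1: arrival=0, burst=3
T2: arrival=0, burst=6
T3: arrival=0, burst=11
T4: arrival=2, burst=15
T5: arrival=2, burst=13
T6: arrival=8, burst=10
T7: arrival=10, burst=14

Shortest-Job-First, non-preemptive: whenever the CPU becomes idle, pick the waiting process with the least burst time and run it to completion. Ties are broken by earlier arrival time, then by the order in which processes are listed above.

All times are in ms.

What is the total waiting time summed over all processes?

Timeline: | T1 0-3 | T2 3-9 | T6 9-19 | T3 19-30 | T5 30-43 | T7 43-57 | T4 57-72 |
Completion: T1=3  T2=9  T3=30  T4=72  T5=43  T6=19  T7=57
Waiting = turnaround − burst: T1=0, T2=3, T3=19, T4=55, T5=28, T6=1, T7=33
Total waiting = 0 + 3 + 19 + 55 + 28 + 1 + 33 = 139

139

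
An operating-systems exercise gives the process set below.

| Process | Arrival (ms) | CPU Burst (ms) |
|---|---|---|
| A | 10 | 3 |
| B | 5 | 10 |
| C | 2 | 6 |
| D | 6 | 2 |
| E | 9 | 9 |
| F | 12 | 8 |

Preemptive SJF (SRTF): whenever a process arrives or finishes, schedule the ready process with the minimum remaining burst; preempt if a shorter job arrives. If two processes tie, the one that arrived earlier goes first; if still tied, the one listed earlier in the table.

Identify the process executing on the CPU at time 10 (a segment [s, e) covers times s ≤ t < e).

Gantt: | idle 0-2 | C 2-8 | D 8-10 | A 10-13 | F 13-21 | E 21-30 | B 30-40 |
Completion: A=13  B=40  C=8  D=10  E=30  F=21
Turnaround (C−A): A=3  B=35  C=6  D=4  E=21  F=9

A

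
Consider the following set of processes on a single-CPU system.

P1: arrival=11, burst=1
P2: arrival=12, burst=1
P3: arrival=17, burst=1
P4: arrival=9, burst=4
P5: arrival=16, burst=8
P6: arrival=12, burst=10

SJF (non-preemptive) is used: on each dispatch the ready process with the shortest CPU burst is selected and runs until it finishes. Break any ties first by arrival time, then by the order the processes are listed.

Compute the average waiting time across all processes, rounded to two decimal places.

Timeline: | idle 0-9 | P4 9-13 | P1 13-14 | P2 14-15 | P6 15-25 | P3 25-26 | P5 26-34 |
Completion: P1=14  P2=15  P3=26  P4=13  P5=34  P6=25
Waiting times: P1=2, P2=2, P3=8, P4=0, P5=10, P6=3
Average waiting = (2+2+8+0+10+3) / 6 = 25/6 = 4.17

4.17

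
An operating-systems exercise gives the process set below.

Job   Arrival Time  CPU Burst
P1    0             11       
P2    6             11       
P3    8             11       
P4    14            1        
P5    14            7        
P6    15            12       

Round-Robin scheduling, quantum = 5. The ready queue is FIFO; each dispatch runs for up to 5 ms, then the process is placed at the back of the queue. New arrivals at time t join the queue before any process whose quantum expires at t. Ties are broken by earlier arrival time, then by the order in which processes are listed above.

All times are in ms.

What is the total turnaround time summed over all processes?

184

Schedule: | P1 0-10 | P2 10-15 | P3 15-20 | P1 20-21 | P4 21-22 | P5 22-27 | P6 27-32 | P2 32-37 | P3 37-42 | P5 42-44 | P6 44-49 | P2 49-50 | P3 50-51 | P6 51-53 |
Completion: P1=21  P2=50  P3=51  P4=22  P5=44  P6=53
Turnaround (C−A): P1=21  P2=44  P3=43  P4=8  P5=30  P6=38
Turnaround = completion − arrival: P1=21, P2=44, P3=43, P4=8, P5=30, P6=38
Total turnaround = 21 + 44 + 43 + 8 + 30 + 38 = 184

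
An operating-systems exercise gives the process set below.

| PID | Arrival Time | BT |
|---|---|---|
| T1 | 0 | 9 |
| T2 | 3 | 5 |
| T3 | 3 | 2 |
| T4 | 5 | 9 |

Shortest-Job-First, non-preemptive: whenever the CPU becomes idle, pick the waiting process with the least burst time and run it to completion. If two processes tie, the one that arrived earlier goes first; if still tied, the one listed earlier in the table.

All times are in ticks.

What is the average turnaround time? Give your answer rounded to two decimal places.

Schedule: | T1 0-9 | T3 9-11 | T2 11-16 | T4 16-25 |
Completion: T1=9  T2=16  T3=11  T4=25
Turnaround times: T1=9, T2=13, T3=8, T4=20
Average turnaround = (9+13+8+20) / 4 = 50/4 = 12.50

12.50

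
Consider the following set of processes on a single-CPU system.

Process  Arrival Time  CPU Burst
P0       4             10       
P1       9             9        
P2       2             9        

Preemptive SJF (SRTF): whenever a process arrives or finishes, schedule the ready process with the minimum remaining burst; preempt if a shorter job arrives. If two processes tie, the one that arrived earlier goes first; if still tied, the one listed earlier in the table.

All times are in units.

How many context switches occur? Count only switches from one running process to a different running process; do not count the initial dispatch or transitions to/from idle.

2

Timeline: | idle 0-2 | P2 2-11 | P1 11-20 | P0 20-30 |
Completion: P0=30  P1=20  P2=11
Turnaround (C−A): P0=26  P1=11  P2=9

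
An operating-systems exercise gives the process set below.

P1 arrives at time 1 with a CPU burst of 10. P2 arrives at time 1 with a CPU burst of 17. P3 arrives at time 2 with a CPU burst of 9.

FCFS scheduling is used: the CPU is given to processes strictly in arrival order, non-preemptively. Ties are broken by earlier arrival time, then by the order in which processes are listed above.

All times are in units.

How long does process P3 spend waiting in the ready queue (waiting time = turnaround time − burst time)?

Gantt: | idle 0-1 | P1 1-11 | P2 11-28 | P3 28-37 |
Completion: P1=11  P2=28  P3=37
Turnaround (C−A): P1=10  P2=27  P3=35
Waiting(P3) = turnaround − burst = 35 − 9 = 26

26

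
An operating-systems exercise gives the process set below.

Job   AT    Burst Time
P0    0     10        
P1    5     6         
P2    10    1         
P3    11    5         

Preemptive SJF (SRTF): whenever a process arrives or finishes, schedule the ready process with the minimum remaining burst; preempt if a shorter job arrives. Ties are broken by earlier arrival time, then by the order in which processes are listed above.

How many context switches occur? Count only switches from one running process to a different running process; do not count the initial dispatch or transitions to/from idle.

Gantt: | P0 0-10 | P2 10-11 | P3 11-16 | P1 16-22 |
Completion: P0=10  P1=22  P2=11  P3=16

3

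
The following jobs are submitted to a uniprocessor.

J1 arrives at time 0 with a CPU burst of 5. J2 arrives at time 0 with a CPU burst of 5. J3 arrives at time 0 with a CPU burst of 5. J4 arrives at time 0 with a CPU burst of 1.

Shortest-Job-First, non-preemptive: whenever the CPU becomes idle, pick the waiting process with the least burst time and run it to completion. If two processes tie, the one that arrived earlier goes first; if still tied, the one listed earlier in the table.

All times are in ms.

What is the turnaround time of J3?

16

Gantt: | J4 0-1 | J1 1-6 | J2 6-11 | J3 11-16 |
Completion: J1=6  J2=11  J3=16  J4=1
Turnaround(J3) = completion − arrival = 16 − 0 = 16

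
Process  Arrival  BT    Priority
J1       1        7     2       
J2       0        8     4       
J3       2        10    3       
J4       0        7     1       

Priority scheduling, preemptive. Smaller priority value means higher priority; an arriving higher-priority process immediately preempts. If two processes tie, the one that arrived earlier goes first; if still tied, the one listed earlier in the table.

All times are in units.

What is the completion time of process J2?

32

Timeline: | J4 0-7 | J1 7-14 | J3 14-24 | J2 24-32 |
Completion: J1=14  J2=32  J3=24  J4=7
Turnaround (C−A): J1=13  J2=32  J3=22  J4=7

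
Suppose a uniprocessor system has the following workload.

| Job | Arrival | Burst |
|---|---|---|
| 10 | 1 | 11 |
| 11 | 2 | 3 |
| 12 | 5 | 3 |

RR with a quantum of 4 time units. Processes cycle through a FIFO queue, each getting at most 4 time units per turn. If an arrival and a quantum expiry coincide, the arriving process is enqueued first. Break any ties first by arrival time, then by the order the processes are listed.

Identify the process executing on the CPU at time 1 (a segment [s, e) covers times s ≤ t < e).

10

Gantt: | idle 0-1 | 10 1-5 | 11 5-8 | 12 8-11 | 10 11-18 |
Completion: 10=18  11=8  12=11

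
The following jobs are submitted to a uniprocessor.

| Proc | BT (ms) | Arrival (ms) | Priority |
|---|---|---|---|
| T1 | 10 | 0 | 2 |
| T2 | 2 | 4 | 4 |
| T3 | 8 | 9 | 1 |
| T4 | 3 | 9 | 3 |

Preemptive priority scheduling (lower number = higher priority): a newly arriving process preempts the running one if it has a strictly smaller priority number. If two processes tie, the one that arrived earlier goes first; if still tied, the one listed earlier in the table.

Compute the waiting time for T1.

8

Timeline: | T1 0-9 | T3 9-17 | T1 17-18 | T4 18-21 | T2 21-23 |
Completion: T1=18  T2=23  T3=17  T4=21
Turnaround (C−A): T1=18  T2=19  T3=8  T4=12
Waiting(T1) = turnaround − burst = 18 − 10 = 8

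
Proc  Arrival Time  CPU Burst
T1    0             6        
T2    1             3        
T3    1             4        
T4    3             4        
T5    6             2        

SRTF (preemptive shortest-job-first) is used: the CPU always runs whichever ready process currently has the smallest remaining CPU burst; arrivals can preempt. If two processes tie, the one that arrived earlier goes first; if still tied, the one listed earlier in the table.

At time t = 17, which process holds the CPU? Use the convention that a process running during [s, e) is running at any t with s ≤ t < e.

Gantt: | T1 0-1 | T2 1-4 | T3 4-8 | T5 8-10 | T4 10-14 | T1 14-19 |
Completion: T1=19  T2=4  T3=8  T4=14  T5=10
Turnaround (C−A): T1=19  T2=3  T3=7  T4=11  T5=4

T1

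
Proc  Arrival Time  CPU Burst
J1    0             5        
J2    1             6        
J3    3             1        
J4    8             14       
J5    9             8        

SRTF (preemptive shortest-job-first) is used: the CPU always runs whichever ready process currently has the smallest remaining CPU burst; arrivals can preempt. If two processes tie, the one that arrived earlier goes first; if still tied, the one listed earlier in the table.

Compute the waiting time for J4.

Timeline: | J1 0-3 | J3 3-4 | J1 4-6 | J2 6-12 | J5 12-20 | J4 20-34 |
Completion: J1=6  J2=12  J3=4  J4=34  J5=20
Turnaround (C−A): J1=6  J2=11  J3=1  J4=26  J5=11
Waiting(J4) = turnaround − burst = 26 − 14 = 12

12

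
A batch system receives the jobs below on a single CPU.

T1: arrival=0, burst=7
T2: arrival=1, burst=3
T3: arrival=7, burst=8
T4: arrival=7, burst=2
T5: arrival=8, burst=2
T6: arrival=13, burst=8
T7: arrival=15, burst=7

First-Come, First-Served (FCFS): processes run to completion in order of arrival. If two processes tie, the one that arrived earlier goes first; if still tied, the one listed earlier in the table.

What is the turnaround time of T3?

11

Timeline: | T1 0-7 | T2 7-10 | T3 10-18 | T4 18-20 | T5 20-22 | T6 22-30 | T7 30-37 |
Completion: T1=7  T2=10  T3=18  T4=20  T5=22  T6=30  T7=37
Turnaround (C−A): T1=7  T2=9  T3=11  T4=13  T5=14  T6=17  T7=22
Turnaround(T3) = completion − arrival = 18 − 7 = 11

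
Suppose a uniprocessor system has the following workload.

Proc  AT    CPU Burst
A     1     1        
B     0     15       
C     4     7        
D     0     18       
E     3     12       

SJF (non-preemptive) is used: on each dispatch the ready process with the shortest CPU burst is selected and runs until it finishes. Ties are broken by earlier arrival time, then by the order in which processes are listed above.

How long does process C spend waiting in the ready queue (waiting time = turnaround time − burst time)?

Gantt: | B 0-15 | A 15-16 | C 16-23 | E 23-35 | D 35-53 |
Completion: A=16  B=15  C=23  D=53  E=35
Turnaround (C−A): A=15  B=15  C=19  D=53  E=32
Waiting(C) = turnaround − burst = 19 − 7 = 12

12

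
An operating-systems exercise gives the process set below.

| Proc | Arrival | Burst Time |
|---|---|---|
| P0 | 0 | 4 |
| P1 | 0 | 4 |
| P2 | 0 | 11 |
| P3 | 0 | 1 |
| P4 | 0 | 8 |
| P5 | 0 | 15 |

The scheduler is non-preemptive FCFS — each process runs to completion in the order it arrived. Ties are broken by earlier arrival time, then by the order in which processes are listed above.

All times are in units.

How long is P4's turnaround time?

28

Schedule: | P0 0-4 | P1 4-8 | P2 8-19 | P3 19-20 | P4 20-28 | P5 28-43 |
Completion: P0=4  P1=8  P2=19  P3=20  P4=28  P5=43
Turnaround (C−A): P0=4  P1=8  P2=19  P3=20  P4=28  P5=43
Turnaround(P4) = completion − arrival = 28 − 0 = 28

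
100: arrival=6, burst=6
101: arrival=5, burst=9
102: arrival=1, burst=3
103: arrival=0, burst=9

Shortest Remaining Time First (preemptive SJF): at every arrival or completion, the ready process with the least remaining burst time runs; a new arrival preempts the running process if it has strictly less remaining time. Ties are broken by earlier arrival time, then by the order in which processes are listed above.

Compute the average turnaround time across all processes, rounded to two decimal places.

12.25

Gantt: | 103 0-1 | 102 1-4 | 103 4-12 | 100 12-18 | 101 18-27 |
Completion: 100=18  101=27  102=4  103=12
Turnaround (C−A): 100=12  101=22  102=3  103=12
Turnaround times: 100=12, 101=22, 102=3, 103=12
Average turnaround = (12+22+3+12) / 4 = 49/4 = 12.25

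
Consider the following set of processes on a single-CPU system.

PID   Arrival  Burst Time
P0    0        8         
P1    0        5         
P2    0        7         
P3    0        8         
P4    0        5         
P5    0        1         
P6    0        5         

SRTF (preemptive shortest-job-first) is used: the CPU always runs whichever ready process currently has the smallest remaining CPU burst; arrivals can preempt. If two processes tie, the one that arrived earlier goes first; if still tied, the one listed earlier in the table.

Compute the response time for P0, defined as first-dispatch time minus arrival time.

23

Gantt: | P5 0-1 | P1 1-6 | P4 6-11 | P6 11-16 | P2 16-23 | P0 23-31 | P3 31-39 |
Completion: P0=31  P1=6  P2=23  P3=39  P4=11  P5=1  P6=16
Turnaround (C−A): P0=31  P1=6  P2=23  P3=39  P4=11  P5=1  P6=16
Response(P0) = first start − arrival = 23 − 0 = 23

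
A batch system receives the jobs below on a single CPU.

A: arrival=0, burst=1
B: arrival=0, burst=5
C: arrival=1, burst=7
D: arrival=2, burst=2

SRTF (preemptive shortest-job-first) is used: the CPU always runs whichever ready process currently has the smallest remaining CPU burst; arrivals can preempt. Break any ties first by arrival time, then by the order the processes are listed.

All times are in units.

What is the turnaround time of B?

8

Schedule: | A 0-1 | B 1-2 | D 2-4 | B 4-8 | C 8-15 |
Completion: A=1  B=8  C=15  D=4
Turnaround (C−A): A=1  B=8  C=14  D=2
Turnaround(B) = completion − arrival = 8 − 0 = 8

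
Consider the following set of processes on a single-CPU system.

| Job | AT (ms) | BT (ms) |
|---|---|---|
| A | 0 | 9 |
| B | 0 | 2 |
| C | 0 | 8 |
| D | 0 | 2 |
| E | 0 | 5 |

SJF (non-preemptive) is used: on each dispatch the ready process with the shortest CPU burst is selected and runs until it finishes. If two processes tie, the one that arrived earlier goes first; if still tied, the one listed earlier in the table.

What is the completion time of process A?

Gantt: | B 0-2 | D 2-4 | E 4-9 | C 9-17 | A 17-26 |
Completion: A=26  B=2  C=17  D=4  E=9
Turnaround (C−A): A=26  B=2  C=17  D=4  E=9

26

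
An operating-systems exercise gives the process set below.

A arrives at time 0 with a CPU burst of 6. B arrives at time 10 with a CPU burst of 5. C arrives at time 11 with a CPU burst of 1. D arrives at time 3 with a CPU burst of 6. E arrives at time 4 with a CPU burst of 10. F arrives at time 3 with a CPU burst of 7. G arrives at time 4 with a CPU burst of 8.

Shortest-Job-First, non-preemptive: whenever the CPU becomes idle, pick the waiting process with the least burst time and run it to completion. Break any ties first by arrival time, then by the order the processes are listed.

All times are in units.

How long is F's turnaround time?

22

Timeline: | A 0-6 | D 6-12 | C 12-13 | B 13-18 | F 18-25 | G 25-33 | E 33-43 |
Completion: A=6  B=18  C=13  D=12  E=43  F=25  G=33
Turnaround(F) = completion − arrival = 25 − 3 = 22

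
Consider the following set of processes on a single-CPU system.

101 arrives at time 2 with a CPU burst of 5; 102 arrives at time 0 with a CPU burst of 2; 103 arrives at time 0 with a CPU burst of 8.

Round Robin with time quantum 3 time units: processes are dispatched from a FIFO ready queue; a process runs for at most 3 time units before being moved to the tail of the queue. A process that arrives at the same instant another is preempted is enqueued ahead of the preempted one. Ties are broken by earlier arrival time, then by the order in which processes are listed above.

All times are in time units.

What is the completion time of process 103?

Timeline: | 102 0-2 | 103 2-5 | 101 5-8 | 103 8-11 | 101 11-13 | 103 13-15 |
Completion: 101=13  102=2  103=15
Turnaround (C−A): 101=11  102=2  103=15

15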